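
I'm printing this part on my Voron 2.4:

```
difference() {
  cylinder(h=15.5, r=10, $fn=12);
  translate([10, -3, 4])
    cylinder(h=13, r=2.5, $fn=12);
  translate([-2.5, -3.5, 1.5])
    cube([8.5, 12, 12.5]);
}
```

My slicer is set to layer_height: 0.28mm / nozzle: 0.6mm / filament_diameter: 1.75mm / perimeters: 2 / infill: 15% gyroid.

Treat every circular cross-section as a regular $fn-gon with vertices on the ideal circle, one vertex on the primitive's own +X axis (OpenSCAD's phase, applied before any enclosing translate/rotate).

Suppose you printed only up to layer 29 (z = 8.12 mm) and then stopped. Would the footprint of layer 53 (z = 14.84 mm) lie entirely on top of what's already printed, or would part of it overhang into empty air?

Compare the two slices. At z = 8.12: the r=10 cylinder gives a regular 12-gon of circumradius 10 (constant along its height) (area = (12/2)·10.000²·sin(360°/12) = 300.00 mm²); the r=2.5 cylinder at (10, -3) gives a regular 12-gon of circumradius 2.5 (constant along its height) (area = (12/2)·2.500²·sin(360°/12) = 18.75 mm²); the 8.5×12 cube at (-2.5, -3.5) contributes its full rectangle (area 102.00 mm²); Taking the first minus the rest: starting from the r=10 cylinder (300.00 mm²), the r=2.5 cylinder at (10, -3) partially overlaps it — only the 5.63 mm² overlap (of its 18.75 mm²) is removed, clipping the outline; the 8.5×12 cube at (-2.5, -3.5) partially overlaps it — only the 101.65 mm² overlap (of its 102.00 mm²) is removed, clipping the outline — area = 192.72 mm². At z = 14.84: the r=10 cylinder gives a regular 12-gon of circumradius 10 (constant along its height) (area = (12/2)·10.000²·sin(360°/12) = 300.00 mm²); the r=2.5 cylinder at (10, -3) contributes a regular 12-gon of circumradius 2.5 (area = (12/2)·2.500²·sin(360°/12) = 18.75 mm²); the cube at (-2.5, -3.5) does not reach this height (z outside [1.5, 14]); After the difference (first − rest): starting from the r=10 cylinder (300.00 mm²), the r=2.5 cylinder at (10, -3) partially overlaps it — only the 5.63 mm² overlap (of its 18.75 mm²) is removed, clipping the outline — area = 294.37 mm². Checking containment: at z = 14.84 the cross-section extends beyond the z = 8.12 cross-section by about 101.65 mm².

part overhangs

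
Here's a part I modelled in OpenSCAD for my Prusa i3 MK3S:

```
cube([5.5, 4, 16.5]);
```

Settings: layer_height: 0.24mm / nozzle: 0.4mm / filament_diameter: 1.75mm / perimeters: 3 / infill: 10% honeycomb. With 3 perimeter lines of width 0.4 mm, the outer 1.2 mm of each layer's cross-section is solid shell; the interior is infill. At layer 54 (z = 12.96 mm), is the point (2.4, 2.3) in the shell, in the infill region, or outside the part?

At z = 12.96 mm: the cube (footprint 5.5×4) is included at this height. Overall, the cross-section is a single solid region. The nearest boundary edge runs (5.50, 4.00)→(0.00, 4.00); distance from the point to it = 1.70 mm. The point is inside the cross-section and 1.70 mm from the nearest boundary — more than the 1.2 mm shell width (3 × 0.4), so it's in the infill interior.

infill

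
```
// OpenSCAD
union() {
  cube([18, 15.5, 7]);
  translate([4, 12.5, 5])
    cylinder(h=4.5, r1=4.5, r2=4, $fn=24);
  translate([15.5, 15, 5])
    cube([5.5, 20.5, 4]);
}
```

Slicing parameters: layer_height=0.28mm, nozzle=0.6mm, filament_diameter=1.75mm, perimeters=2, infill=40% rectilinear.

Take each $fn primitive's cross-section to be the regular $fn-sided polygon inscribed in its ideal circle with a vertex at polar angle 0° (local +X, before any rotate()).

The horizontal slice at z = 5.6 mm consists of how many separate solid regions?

1

At z = 5.6 mm: the 18×15.5 cube contributes its full rectangle; the cone at (4, 12.5) contributes a regular 24-gon of circumradius 4.433 (interpolated between r1=4.5 and r2=4 at t=0.133); the cube at (15.5, 15) is present — its section is the full 5.5×20.5 rectangle; Combining (union): the regions partially overlap (shared area 54.99 mm²), so overlapping operands fuse into one piece — 1 connected region. The result has 1 disconnected region.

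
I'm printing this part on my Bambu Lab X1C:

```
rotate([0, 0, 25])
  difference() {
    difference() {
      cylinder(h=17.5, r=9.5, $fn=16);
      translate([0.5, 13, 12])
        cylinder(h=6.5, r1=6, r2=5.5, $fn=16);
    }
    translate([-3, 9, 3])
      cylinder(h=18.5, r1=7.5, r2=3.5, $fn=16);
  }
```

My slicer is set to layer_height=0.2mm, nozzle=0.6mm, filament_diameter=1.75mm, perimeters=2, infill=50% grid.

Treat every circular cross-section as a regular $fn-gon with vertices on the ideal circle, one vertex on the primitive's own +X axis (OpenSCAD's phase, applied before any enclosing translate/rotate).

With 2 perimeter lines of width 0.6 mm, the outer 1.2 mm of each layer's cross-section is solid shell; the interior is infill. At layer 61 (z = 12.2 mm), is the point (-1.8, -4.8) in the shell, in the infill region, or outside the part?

infill

At z = 12.2 mm: the r=9.5 cylinder gives a regular 16-gon of circumradius 9.5 (constant along its height); the cone at (0.5, 13) contributes a regular 16-gon of circumradius 5.985 (interpolated between r1=6 and r2=5.5 at t=0.031); Taking the first minus the rest: starting from the r=9.5 cylinder, the cone at (0.5, 13) partially overlaps it — only the 12.00 mm² overlap (of its 109.65 mm²) is removed, clipping the outline — 1 connected region; the cone at (-3, 9) contributes a regular 16-gon of circumradius 5.511 (interpolated between r1=7.5 and r2=3.5 at t=0.497); Taking the first minus the rest: starting from the result so far, the cone at (-3, 9) partially overlaps it — only the 29.43 mm² overlap (of its 92.97 mm²) is removed, clipping the outline — 1 connected region; (rotated 25° about Z; rotation is an isometry so areas/perimeters/island counts are preserved). Overall, the cross-section is a single solid region. Undo the 25° rotation: the query point maps to (-3.660, -3.590) in the un-rotated model frame. The nearest boundary edge runs (-6.72, -6.72)→(-8.78, -3.64); distance from the point to it = 4.28 mm. The point is inside the cross-section and 4.28 mm from the nearest boundary — more than the 1.2 mm shell width (2 × 0.6), so it's in the infill interior.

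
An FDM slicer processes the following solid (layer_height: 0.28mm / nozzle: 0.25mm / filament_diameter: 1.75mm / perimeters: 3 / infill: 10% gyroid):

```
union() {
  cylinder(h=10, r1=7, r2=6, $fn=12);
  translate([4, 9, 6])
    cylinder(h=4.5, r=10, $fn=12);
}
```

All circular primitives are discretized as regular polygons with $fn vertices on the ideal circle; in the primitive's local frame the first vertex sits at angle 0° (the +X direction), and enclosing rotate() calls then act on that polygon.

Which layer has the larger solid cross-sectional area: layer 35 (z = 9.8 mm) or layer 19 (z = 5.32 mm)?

layer 35 (z = 9.8 mm)

Layer 35 (z = 9.8): the cone (r1=7→r2=6) has section circumradius 6.020 here — a regular 12-gon (area = (12/2)·6.020²·sin(360°/12) = 108.72 mm²); the r=10 cylinder at (4, 9) gives a regular 12-gon of circumradius 10 (constant along its height) (area = (12/2)·10.000²·sin(360°/12) = 300.00 mm²); Combining (union): the regions partially overlap — summed areas 408.72 mm² minus the doubly-counted overlap 46.53 mm² gives 362.19 mm² — area = 362.19 mm². So its area = 362.19 mm². Layer 19 (z = 5.32): the cone contributes a regular 12-gon of circumradius 6.468 (interpolated between r1=7 and r2=6 at t=0.532) (area = (12/2)·6.468²·sin(360°/12) = 125.51 mm²); the cylinder at (4, 9) is not intersected at this z (z outside [6, 10.5]); Merging all regions: only the cone is present, so the union is just that shape — area = 125.51 mm². So its area = 125.51 mm². Layer 35 is larger (362.19 vs 125.51 mm²).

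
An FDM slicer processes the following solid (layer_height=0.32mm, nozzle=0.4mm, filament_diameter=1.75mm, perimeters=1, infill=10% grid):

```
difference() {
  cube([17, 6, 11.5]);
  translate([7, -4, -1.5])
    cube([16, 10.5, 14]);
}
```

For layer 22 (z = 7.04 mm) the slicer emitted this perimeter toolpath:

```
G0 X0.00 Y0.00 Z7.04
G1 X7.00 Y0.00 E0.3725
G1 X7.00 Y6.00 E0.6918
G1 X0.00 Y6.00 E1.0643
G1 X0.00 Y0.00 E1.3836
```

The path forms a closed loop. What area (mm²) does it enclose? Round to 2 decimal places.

Apply the shoelace formula to the sequence of (X, Y) vertices; enclosed area = 42.00 mm².

42.00 mm²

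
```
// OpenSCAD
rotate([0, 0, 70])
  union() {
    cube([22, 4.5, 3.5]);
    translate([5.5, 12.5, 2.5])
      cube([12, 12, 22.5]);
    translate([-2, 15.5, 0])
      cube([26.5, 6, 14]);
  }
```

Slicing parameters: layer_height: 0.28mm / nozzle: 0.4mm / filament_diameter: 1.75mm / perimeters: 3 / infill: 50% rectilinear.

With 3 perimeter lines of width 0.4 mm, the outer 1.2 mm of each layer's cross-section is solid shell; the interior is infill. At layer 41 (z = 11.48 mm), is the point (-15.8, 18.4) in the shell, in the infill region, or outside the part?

infill

At z = 11.48 mm: the cube is absent (z outside [0, 3.5]); the cube at (5.5, 12.5) (footprint 12×12) is included at this height; the 26.5×6 cube at (-2, 15.5) contributes its full rectangle; Combining (union): the regions partially overlap (shared area 72.00 mm²), so overlapping operands fuse into one piece — 1 connected region; (rotated 70° about Z; rotation is an isometry so areas/perimeters/island counts are preserved). Overall, the cross-section is a single solid region. Undo the 70° rotation: the query point maps to (11.886, 21.140) in the un-rotated model frame. The nearest boundary edge runs (5.50, 24.50)→(17.50, 24.50); distance from the point to it = 3.36 mm. The point is inside the cross-section and 3.36 mm from the nearest boundary — more than the 1.2 mm shell width (3 × 0.4), so it's in the infill interior.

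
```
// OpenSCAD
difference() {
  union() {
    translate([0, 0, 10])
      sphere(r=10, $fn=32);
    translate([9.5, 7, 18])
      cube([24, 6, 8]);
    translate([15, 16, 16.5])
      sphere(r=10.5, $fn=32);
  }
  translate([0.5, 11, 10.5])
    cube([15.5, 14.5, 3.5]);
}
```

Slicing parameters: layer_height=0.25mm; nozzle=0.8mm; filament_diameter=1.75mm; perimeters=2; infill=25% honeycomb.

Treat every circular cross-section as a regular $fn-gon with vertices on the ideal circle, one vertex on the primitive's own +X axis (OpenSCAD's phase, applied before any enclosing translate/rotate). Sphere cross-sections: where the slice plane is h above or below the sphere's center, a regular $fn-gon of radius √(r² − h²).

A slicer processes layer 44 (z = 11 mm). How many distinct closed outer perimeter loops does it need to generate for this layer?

At z = 11 mm: the sphere: section is a regular 32-gon, circumradius = √(r²−h²) = √(10²−1²) = 9.950; the cube at (9.5, 7) is not intersected at this z (z outside [18, 26]); the r=10.5 sphere at (15, 16) contributes a regular 32-gon of circumradius √(10.5²−5.5²) = 8.944; Combining (union): the 2 present regions are separate (no shared area or edge), so areas and boundary lengths simply add and each stays a separate island — 2 connected regions; the cube at (0.5, 11) is present — its section is the full 15.5×14.5 rectangle; After the difference (first − rest): starting from the result so far, the 15.5×14.5 cube at (0.5, 11) partially overlaps it — only the 118.44 mm² overlap (of its 224.75 mm²) is removed, clipping the outline — 2 connected regions. The result has 2 disconnected regions.

2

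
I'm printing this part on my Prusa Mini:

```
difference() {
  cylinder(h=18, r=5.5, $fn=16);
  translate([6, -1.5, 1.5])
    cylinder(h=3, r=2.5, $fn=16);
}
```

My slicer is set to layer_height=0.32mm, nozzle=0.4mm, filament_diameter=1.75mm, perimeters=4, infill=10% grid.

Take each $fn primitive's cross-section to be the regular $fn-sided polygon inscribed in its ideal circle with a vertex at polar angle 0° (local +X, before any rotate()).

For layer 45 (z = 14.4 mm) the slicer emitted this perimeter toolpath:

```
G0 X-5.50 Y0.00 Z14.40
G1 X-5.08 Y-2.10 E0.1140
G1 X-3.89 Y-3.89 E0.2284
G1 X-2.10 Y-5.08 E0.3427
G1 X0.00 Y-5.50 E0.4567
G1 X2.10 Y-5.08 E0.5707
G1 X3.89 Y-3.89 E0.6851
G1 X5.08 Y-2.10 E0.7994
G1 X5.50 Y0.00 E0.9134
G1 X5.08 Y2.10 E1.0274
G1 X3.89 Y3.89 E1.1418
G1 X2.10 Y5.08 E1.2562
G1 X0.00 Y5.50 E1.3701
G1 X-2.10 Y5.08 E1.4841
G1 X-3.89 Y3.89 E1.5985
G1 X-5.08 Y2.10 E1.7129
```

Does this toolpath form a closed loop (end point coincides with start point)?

Start point (G0): (-5.50, 0.00). End point (last G1): the path does not return to the start — open.

no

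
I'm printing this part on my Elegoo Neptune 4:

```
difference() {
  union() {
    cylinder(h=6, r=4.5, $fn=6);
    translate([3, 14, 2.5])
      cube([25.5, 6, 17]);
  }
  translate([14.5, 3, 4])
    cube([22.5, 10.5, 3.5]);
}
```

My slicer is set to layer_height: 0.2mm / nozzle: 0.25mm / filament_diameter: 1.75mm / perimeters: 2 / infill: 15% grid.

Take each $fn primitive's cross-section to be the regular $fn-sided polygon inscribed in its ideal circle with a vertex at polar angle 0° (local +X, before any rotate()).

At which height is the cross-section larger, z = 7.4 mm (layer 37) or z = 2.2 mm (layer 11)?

Layer 37 (z = 7.4): the cylinder is not intersected at this z (z outside [0, 6]); the cube at (3, 14) is present — its section is the full 25.5×6 rectangle (area 153.00 mm²); Combining (union): only the 25.5×6 cube at (3, 14) is present, so the union is just that shape — area = 153.00 mm²; the cube at (14.5, 3) is present — its section is the full 22.5×10.5 rectangle (area 236.25 mm²); Taking the first minus the rest: starting from the result so far (153.00 mm²), the 22.5×10.5 cube at (14.5, 3) misses the remaining region (no effect) — area = 153.00 mm². So its area = 153.00 mm². Layer 11 (z = 2.2): the r=4.5 cylinder gives a regular 6-gon of circumradius 4.5 (constant along its height) (area = (6/2)·4.500²·sin(360°/6) = 52.61 mm²); the cube at (3, 14) is absent (z outside [2.5, 19.5]); Combining (union): only the r=4.5 cylinder is present, so the union is just that shape — area = 52.61 mm²; the cube at (14.5, 3) is absent (z outside [4, 7.5]); Subtracting the remaining from the first: none of the subtracted shapes is present at this height, so that combined region is unchanged — area = 52.61 mm². So its area = 52.61 mm². Layer 37 is larger (153.00 vs 52.61 mm²).

layer 37 (z = 7.4 mm)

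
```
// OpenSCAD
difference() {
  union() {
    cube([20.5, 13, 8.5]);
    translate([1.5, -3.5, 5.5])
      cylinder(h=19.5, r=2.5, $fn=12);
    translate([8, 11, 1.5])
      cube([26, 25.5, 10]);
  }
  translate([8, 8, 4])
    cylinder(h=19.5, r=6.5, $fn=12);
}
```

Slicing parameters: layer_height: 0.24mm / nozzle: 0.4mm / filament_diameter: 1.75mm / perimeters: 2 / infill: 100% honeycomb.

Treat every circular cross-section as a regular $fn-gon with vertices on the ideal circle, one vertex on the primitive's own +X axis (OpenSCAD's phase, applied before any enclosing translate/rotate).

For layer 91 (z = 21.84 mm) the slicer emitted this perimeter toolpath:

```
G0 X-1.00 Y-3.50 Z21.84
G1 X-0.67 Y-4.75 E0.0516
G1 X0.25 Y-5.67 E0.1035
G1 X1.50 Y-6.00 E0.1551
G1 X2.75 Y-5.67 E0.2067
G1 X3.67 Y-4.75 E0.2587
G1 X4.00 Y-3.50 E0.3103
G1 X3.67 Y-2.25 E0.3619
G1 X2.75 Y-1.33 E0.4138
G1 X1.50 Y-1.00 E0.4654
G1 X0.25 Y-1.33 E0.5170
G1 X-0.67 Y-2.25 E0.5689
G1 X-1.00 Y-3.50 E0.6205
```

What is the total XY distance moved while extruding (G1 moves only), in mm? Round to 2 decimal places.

Sum the Euclidean lengths of each G1 segment: total = 15.55 mm.

15.55 mm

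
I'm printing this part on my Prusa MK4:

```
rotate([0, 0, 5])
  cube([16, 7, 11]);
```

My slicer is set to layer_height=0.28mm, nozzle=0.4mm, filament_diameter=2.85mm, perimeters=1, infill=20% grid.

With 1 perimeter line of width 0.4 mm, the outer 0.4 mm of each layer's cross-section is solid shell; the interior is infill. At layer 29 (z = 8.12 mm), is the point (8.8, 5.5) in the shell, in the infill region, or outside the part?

At z = 8.12 mm: the cube is present — its section is the full 16×7 rectangle; (rotated 5° about Z; rotation is an isometry so areas/perimeters/island counts are preserved). Overall, the cross-section is a single solid region. Undo the 5° rotation: the query point maps to (9.246, 4.712) in the un-rotated model frame. The nearest boundary edge runs (16.00, 7.00)→(0.00, 7.00); distance from the point to it = 2.29 mm. The point is inside the cross-section and 2.29 mm from the nearest boundary — more than the 0.4 mm shell width (1 × 0.4), so it's in the infill interior.

infill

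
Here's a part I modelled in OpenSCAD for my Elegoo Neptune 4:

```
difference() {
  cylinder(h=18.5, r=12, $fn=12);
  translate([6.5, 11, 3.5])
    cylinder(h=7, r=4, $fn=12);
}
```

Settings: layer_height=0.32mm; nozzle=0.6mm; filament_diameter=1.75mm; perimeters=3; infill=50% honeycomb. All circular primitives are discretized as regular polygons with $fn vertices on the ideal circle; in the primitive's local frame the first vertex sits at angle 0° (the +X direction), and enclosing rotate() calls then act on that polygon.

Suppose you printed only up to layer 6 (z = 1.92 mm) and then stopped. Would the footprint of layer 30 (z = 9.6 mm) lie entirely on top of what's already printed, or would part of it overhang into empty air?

Compare the two slices. At z = 1.92: the cylinder: section is a regular 12-gon, circumradius r=12 (area = (12/2)·12.000²·sin(360°/12) = 432.00 mm²); the cylinder at (6.5, 11) does not reach this height (z outside [3.5, 10.5]); Subtracting the remaining from the first: none of the subtracted shapes is present at this height, so the r=12 cylinder is unchanged — area = 432.00 mm². At z = 9.6: the r=12 cylinder gives a regular 12-gon of circumradius 12 (constant along its height) (area = (12/2)·12.000²·sin(360°/12) = 432.00 mm²); the r=4 cylinder at (6.5, 11) contributes a regular 12-gon of circumradius 4 (area = (12/2)·4.000²·sin(360°/12) = 48.00 mm²); After the difference (first − rest): starting from the r=12 cylinder (432.00 mm²), the r=4 cylinder at (6.5, 11) partially overlaps it — only the 14.35 mm² overlap (of its 48.00 mm²) is removed, clipping the outline — area = 417.65 mm². Checking containment: the cross-section at z = 9.6 is a subset of the cross-section at z = 1.92.

entirely on top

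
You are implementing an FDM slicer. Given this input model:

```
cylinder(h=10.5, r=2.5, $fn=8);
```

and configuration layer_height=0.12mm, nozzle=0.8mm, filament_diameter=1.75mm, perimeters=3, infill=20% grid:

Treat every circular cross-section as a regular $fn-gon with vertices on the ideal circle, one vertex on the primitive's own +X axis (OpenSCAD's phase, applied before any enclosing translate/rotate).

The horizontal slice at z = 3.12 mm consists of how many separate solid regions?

At z = 3.12 mm: the r=2.5 cylinder contributes a regular 8-gon of circumradius 2.5. The result has 1 disconnected region.

1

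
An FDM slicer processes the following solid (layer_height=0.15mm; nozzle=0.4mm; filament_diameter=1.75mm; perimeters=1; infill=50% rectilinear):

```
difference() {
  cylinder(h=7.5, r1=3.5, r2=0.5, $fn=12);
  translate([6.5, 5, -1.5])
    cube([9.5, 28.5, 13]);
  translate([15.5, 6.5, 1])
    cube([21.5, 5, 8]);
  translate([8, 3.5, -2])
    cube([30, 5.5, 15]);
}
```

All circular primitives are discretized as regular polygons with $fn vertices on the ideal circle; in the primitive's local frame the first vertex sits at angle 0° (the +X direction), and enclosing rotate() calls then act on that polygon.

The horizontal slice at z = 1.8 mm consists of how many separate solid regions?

1

At z = 1.8 mm: the cone contributes a regular 12-gon of circumradius 2.780 (interpolated between r1=3.5 and r2=0.5 at t=0.240); the 9.5×28.5 cube at (6.5, 5) contributes its full rectangle; the 21.5×5 cube at (15.5, 6.5) contributes its full rectangle; the cube at (8, 3.5) (footprint 30×5.5) is included at this height; Taking the first minus the rest: starting from the cone, the 9.5×28.5 cube at (6.5, 5) misses the remaining region (no effect); the 21.5×5 cube at (15.5, 6.5) misses the remaining region (no effect); the 30×5.5 cube at (8, 3.5) misses the remaining region (no effect) — 1 connected region. The result has 1 disconnected region.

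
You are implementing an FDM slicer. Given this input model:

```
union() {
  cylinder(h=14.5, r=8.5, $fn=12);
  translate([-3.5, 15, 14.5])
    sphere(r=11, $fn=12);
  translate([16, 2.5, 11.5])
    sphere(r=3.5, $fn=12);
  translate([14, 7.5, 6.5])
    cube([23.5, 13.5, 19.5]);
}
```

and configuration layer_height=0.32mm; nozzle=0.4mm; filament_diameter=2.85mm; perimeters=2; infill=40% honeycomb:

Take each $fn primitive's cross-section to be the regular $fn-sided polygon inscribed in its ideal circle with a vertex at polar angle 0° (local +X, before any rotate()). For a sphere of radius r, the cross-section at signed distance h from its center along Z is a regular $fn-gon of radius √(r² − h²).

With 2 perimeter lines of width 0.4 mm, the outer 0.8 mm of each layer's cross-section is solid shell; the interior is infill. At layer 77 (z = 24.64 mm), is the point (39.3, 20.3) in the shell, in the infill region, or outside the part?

outside

At z = 24.64 mm: the cylinder does not reach this height (z outside [0, 14.5]); the r=11 sphere at (-3.5, 15) contributes a regular 12-gon of circumradius √(11²−10.14²) = 4.264; the sphere at (16, 2.5) does not reach this height (|z−center|=13.140 > r=3.5); the cube at (14, 7.5) (footprint 23.5×13.5) is included at this height; Merging all regions: the 2 present regions are separate (no shared area or edge), so areas and boundary lengths simply add and each stays a separate island — 2 connected regions. Overall, the cross-section has 2 separate islands. The nearest boundary edge runs (37.50, 21.00)→(37.50, 7.50); distance from the point to it = 1.80 mm. The point is not inside any of the regions above, so it lies outside the cross-section (1.80 mm from the nearest boundary).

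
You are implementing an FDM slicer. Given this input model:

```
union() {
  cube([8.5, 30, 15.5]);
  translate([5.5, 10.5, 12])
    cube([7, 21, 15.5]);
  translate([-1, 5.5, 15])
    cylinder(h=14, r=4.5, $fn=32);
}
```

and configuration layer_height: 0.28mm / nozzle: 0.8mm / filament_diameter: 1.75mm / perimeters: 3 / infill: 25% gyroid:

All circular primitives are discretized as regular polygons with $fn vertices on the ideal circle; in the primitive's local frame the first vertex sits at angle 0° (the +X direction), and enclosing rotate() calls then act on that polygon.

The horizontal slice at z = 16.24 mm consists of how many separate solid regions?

2

At z = 16.24 mm: the cube is not intersected at this z (z outside [0, 15.5]); the cube at (5.5, 10.5) (footprint 7×21) is included at this height; the r=4.5 cylinder at (-1, 5.5) contributes a regular 32-gon of circumradius 4.5; Taking the union: the 2 present regions are separate (no shared area or edge), so areas and boundary lengths simply add and each stays a separate island — 2 connected regions. The result has 2 disconnected regions.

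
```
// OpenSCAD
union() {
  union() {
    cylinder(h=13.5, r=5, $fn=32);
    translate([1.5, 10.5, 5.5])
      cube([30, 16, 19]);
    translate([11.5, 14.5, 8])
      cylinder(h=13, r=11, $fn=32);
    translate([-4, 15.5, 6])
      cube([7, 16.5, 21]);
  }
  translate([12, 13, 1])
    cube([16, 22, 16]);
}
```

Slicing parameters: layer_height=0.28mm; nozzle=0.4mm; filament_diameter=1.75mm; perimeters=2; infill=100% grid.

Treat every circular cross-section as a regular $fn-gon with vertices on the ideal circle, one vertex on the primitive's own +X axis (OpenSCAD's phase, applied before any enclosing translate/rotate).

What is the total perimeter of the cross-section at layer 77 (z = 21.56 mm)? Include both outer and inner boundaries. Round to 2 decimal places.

114.00 mm

At z = 21.56 mm: the cylinder does not reach this height (z outside [0, 13.5]); the cube at (1.5, 10.5) (footprint 30×16) is included at this height (perimeter 92.00 mm); the cylinder at (11.5, 14.5) is not intersected at this z (z outside [8, 21]); the cube at (-4, 15.5) is present — its section is the full 7×16.5 rectangle (perimeter 47.00 mm); Taking the union: the regions partially overlap (shared area 16.50 mm²), so the edge portions inside another operand are dropped and the merged outline is re-measured after clipping — boundary = 114.00 mm; the cube at (12, 13) is absent (z outside [1, 17]); Combining (union): only that combined region is present, so the union is just that shape — boundary = 114.00 mm. Overall, the cross-section is a single solid region. Total boundary length (outer) = 114.00 mm.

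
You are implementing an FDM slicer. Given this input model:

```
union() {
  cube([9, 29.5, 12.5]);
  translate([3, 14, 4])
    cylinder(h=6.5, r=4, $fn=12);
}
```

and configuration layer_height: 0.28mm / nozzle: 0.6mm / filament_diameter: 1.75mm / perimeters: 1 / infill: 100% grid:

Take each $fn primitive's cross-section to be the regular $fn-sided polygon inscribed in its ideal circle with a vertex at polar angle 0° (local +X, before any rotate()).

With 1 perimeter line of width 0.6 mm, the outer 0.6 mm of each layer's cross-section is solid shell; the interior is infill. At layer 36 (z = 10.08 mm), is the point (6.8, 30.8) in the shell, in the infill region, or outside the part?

At z = 10.08 mm: the cube (footprint 9×29.5) is included at this height; the r=4 cylinder at (3, 14) gives a regular 12-gon of circumradius 4 (constant along its height); Combining (union): the regions partially overlap (shared area 44.86 mm²), so overlapping operands fuse into one piece — 1 connected region. Overall, the cross-section is a single solid region. The nearest boundary edge runs (0.00, 29.50)→(9.00, 29.50); distance from the point to it = 1.30 mm. The point is not inside any of the regions above, so it lies outside the cross-section (1.30 mm from the nearest boundary).

outside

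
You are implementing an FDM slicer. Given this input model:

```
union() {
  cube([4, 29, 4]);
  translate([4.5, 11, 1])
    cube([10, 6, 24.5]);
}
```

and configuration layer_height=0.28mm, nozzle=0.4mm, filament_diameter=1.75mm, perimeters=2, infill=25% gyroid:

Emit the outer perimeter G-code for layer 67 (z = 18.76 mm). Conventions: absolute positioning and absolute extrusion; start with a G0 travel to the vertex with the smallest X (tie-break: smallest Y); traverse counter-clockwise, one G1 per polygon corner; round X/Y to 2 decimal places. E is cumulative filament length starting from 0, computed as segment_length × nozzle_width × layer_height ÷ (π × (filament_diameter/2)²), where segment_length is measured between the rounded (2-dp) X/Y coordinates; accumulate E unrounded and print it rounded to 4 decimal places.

At z = 18.76 mm: the cube is absent (z outside [0, 4]); the 10×6 cube at (4.5, 11) contributes its full rectangle; Taking the union: only the 10×6 cube at (4.5, 11) is present, so the union is just that shape — 1 connected region. The outline is a single polygon with 4 vertices. Extrusion per mm of travel: 0.4 × 0.28 / (π × 0.875²) = 0.046564. Accumulating E over each segment gives final E = 1.4901.

G0 X4.50 Y11.00 Z18.76
G1 X14.50 Y11.00 E0.4656
G1 X14.50 Y17.00 E0.7450
G1 X4.50 Y17.00 E1.2107
G1 X4.50 Y11.00 E1.4901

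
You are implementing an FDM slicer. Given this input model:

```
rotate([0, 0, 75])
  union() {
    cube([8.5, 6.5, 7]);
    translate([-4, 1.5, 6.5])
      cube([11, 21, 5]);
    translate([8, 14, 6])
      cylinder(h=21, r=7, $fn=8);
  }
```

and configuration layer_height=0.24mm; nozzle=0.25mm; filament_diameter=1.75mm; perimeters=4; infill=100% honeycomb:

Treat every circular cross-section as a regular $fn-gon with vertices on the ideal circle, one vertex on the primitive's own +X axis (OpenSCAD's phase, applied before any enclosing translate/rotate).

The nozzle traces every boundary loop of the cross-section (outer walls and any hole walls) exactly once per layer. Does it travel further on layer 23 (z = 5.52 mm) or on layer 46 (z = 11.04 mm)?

Layer 23 (z = 5.52): the cube (footprint 8.5×6.5) is included at this height (perimeter 30.00 mm); the cube at (-4, 1.5) does not reach this height (z outside [6.5, 11.5]); the cylinder at (8, 14) is not intersected at this z (z outside [6, 27]); Combining (union): only the 8.5×6.5 cube is present, so the union is just that shape — boundary = 30.00 mm; (rotated 75° about Z; rotation is an isometry so areas/perimeters/island counts are preserved). So its perimeter = 30.00 mm. Layer 46 (z = 11.04): the cube is not intersected at this z (z outside [0, 7]); the 11×21 cube at (-4, 1.5) contributes its full rectangle (perimeter 64.00 mm); the r=7 cylinder at (8, 14) gives a regular 8-gon of circumradius 7 (constant along its height) (perimeter = 2·8·7.000·sin(180°/8) = 42.86 mm); Taking the union: the regions partially overlap (shared area 55.71 mm²), so the edge portions inside another operand are dropped and the merged outline is re-measured after clipping — boundary = 74.42 mm; (rotated 75° about Z; rotation is an isometry so areas/perimeters/island counts are preserved). So its perimeter = 74.42 mm. Layer 46 is larger (74.42 vs 30.00 mm).

layer 46 (z = 11.04 mm)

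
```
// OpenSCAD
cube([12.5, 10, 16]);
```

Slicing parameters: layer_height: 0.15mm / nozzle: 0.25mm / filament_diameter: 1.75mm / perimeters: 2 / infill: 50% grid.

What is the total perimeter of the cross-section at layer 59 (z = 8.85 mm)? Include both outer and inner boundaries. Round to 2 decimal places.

At z = 8.85 mm: the 12.5×10 cube contributes its full rectangle (perimeter 45.00 mm). Overall, the cross-section is a single solid region. Total boundary length (outer) = 45.00 mm.

45.00 mm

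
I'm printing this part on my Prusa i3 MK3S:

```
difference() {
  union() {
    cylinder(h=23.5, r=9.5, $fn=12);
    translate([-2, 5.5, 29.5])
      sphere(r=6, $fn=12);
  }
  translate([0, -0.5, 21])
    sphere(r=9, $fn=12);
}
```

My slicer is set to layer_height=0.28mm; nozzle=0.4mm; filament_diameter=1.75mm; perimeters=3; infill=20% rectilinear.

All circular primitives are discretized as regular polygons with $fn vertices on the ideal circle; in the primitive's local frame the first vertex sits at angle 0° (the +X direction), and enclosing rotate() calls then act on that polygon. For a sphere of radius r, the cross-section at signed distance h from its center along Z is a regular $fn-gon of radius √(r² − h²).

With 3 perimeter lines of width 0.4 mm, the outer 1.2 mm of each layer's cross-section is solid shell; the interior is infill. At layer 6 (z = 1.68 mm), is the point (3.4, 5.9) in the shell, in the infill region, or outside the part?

At z = 1.68 mm: the cylinder: section is a regular 12-gon, circumradius r=9.5; the sphere at (-2, 5.5) is not intersected at this z (|z−center|=27.820 > r=6); Taking the union: only the r=9.5 cylinder is present, so the union is just that shape — 1 connected region; the sphere at (0, -0.5) is absent (|z−center|=19.320 > r=9); After the difference (first − rest): none of the subtracted shapes is present at this height, so that combined region is unchanged — 1 connected region. Overall, the cross-section is a single solid region. The nearest boundary edge runs (4.75, 8.23)→(0.00, 9.50); distance from the point to it = 2.60 mm. The point is inside the cross-section and 2.60 mm from the nearest boundary — more than the 1.2 mm shell width (3 × 0.4), so it's in the infill interior.

infill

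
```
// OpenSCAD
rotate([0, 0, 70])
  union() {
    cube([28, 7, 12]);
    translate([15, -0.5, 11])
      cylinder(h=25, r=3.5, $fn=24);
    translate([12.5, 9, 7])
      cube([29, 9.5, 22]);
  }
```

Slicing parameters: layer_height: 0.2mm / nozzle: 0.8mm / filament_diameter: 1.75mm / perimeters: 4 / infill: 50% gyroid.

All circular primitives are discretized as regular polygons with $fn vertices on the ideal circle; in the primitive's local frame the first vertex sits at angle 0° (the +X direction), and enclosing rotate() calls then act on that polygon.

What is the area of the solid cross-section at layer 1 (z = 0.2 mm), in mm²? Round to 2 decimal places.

At z = 0.2 mm: the cube (footprint 28×7) is included at this height (area 196.00 mm²); the cylinder at (15, -0.5) is absent (z outside [11, 36]); the cube at (12.5, 9) does not reach this height (z outside [7, 29]); Taking the union: only the 28×7 cube is present, so the union is just that shape — area = 196.00 mm²; (whole slice rotated 70° about Z — lengths, areas and connectivity unchanged). Overall, the cross-section is a single solid region. Net area = 196.00 mm².

196.00 mm²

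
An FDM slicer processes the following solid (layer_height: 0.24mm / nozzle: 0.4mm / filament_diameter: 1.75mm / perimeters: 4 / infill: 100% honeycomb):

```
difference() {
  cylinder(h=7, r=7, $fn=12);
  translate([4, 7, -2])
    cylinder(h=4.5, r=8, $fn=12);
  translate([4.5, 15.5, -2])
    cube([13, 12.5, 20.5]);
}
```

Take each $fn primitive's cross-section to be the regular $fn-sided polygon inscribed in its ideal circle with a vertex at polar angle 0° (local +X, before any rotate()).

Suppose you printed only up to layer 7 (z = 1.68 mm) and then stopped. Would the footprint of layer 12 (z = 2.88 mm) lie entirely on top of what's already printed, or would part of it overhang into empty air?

part overhangs

Compare the two slices. At z = 1.68: the cylinder: section is a regular 12-gon, circumradius r=7 (area = (12/2)·7.000²·sin(360°/12) = 147.00 mm²); the r=8 cylinder at (4, 7) contributes a regular 12-gon of circumradius 8 (area = (12/2)·8.000²·sin(360°/12) = 192.00 mm²); the 13×12.5 cube at (4.5, 15.5) contributes its full rectangle (area 162.50 mm²); Subtracting the remaining from the first: starting from the r=7 cylinder (147.00 mm²), the r=8 cylinder at (4, 7) partially overlaps it — only the 56.52 mm² overlap (of its 192.00 mm²) is removed, clipping the outline; the 13×12.5 cube at (4.5, 15.5) misses the remaining region (no effect) — area = 90.48 mm². At z = 2.88: the cylinder: section is a regular 12-gon, circumradius r=7 (area = (12/2)·7.000²·sin(360°/12) = 147.00 mm²); the cylinder at (4, 7) is not intersected at this z (z outside [-2, 2.5]); the 13×12.5 cube at (4.5, 15.5) contributes its full rectangle (area 162.50 mm²); Taking the first minus the rest: starting from the r=7 cylinder (147.00 mm²), the 13×12.5 cube at (4.5, 15.5) misses the remaining region (no effect) — area = 147.00 mm². Checking containment: at z = 2.88 the cross-section extends beyond the z = 1.68 cross-section by about 56.52 mm².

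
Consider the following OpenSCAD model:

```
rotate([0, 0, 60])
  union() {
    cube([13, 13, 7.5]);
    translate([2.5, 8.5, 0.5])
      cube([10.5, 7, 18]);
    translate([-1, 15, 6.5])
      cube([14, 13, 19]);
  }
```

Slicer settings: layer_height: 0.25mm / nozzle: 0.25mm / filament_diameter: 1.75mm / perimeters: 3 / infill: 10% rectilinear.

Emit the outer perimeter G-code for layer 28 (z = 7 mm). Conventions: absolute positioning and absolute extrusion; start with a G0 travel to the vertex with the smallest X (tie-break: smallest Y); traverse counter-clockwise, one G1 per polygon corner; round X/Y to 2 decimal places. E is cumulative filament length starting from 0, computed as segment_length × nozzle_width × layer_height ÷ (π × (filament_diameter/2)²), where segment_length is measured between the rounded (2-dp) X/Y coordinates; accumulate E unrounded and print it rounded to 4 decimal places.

At z = 7 mm: the cube (footprint 13×13) is included at this height; the cube at (2.5, 8.5) (footprint 10.5×7) is included at this height; the cube at (-1, 15) is present — its section is the full 14×13 rectangle; Combining (union): the regions partially overlap (shared area 52.50 mm²), so overlapping operands fuse into one piece — 1 connected region; (whole slice rotated 60° about Z — lengths, areas and connectivity unchanged). The outline is a single polygon with 8 vertices. Extrusion per mm of travel: 0.25 × 0.25 / (π × 0.875²) = 0.025984. Accumulating E over each segment gives final E = 2.3132.

G0 X-24.75 Y13.13 Z7.00
G1 X-13.49 Y6.63 E0.3378
G1 X-11.74 Y9.67 E0.4290
G1 X-10.01 Y8.67 E0.4809
G1 X-11.26 Y6.50 E0.5460
G1 X0.00 Y0.00 E0.8838
G1 X6.50 Y11.26 E1.2216
G1 X-17.75 Y25.26 E1.9492
G1 X-24.75 Y13.13 E2.3132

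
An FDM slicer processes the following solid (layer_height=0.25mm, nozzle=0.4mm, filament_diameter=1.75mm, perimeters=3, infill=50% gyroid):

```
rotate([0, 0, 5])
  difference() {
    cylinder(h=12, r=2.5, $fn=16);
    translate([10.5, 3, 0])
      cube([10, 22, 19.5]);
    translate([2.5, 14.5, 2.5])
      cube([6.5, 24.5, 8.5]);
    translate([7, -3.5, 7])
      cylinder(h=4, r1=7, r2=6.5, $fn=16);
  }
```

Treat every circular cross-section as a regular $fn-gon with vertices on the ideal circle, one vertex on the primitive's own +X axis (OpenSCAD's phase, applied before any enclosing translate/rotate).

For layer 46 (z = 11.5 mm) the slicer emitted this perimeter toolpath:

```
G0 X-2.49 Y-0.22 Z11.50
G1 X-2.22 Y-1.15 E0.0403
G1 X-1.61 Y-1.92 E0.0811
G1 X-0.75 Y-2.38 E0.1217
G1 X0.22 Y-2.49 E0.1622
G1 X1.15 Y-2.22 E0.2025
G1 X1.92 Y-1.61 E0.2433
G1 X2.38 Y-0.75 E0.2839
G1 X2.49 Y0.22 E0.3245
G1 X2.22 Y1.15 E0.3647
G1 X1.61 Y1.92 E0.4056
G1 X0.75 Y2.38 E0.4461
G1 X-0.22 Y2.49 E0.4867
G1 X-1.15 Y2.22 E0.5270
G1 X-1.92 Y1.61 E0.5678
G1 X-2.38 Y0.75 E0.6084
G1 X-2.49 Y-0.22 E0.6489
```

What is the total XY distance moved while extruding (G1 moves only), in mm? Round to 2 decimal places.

Sum the Euclidean lengths of each G1 segment: total = 15.61 mm.

15.61 mm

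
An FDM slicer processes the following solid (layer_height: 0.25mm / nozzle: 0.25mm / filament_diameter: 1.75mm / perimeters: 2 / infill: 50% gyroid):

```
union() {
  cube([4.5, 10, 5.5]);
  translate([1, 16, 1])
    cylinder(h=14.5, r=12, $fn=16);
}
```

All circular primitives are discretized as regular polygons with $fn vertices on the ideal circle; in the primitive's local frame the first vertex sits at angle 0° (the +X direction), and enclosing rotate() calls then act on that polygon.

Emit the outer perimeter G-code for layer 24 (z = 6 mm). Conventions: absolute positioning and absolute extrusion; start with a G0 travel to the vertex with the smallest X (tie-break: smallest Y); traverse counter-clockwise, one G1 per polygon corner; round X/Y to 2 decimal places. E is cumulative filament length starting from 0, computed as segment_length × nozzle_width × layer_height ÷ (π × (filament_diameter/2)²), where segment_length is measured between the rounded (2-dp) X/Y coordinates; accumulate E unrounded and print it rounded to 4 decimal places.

At z = 6 mm: the cube does not reach this height (z outside [0, 5.5]); the r=12 cylinder at (1, 16) contributes a regular 16-gon of circumradius 12; Taking the union: only the r=12 cylinder at (1, 16) is present, so the union is just that shape — 1 connected region. The outline is a single polygon with 16 vertices. Extrusion per mm of travel: 0.25 × 0.25 / (π × 0.875²) = 0.025984. Accumulating E over each segment gives final E = 1.9471.

G0 X-11.00 Y16.00 Z6.00
G1 X-10.09 Y11.41 E0.1216
G1 X-7.49 Y7.51 E0.2434
G1 X-3.59 Y4.91 E0.3652
G1 X1.00 Y4.00 E0.4868
G1 X5.59 Y4.91 E0.6084
G1 X9.49 Y7.51 E0.7302
G1 X12.09 Y11.41 E0.8520
G1 X13.00 Y16.00 E0.9735
G1 X12.09 Y20.59 E1.0951
G1 X9.49 Y24.49 E1.2169
G1 X5.59 Y27.09 E1.3387
G1 X1.00 Y28.00 E1.4603
G1 X-3.59 Y27.09 E1.5819
G1 X-7.49 Y24.49 E1.7037
G1 X-10.09 Y20.59 E1.8255
G1 X-11.00 Y16.00 E1.9471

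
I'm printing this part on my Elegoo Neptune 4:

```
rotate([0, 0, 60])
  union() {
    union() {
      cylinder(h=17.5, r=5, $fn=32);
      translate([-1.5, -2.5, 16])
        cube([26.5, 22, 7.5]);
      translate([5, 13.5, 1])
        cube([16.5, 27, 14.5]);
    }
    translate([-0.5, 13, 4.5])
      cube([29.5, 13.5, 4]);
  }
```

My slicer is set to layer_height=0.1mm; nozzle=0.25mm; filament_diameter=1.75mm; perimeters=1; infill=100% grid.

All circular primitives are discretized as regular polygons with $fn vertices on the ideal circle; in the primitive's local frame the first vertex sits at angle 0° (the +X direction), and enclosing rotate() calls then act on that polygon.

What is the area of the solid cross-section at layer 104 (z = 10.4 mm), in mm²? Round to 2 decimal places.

At z = 10.4 mm: the cylinder: section is a regular 32-gon, circumradius r=5 (area = (32/2)·5.000²·sin(360°/32) = 78.04 mm²); the cube at (-1.5, -2.5) is not intersected at this z (z outside [16, 23.5]); the 16.5×27 cube at (5, 13.5) contributes its full rectangle (area 445.50 mm²); Taking the union: the 2 present regions are separate (no shared area or edge), so areas and boundary lengths simply add and each stays a separate island — area = 523.54 mm²; the cube at (-0.5, 13) is absent (z outside [4.5, 8.5]); Merging all regions: only that combined region is present, so the union is just that shape — area = 523.54 mm²; (rotated 60° about Z; rotation is an isometry so areas/perimeters/island counts are preserved). Overall, the cross-section has 2 separate islands. Net area = 523.54 mm².

523.54 mm²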